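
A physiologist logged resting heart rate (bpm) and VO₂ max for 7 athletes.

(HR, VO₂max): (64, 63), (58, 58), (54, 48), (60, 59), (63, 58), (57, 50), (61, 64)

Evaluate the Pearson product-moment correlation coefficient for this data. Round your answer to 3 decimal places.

n = 7, Σx = 417, Σy = 400, Σx² = 24915, Σy² = 23078, Σxy = 23936
nΣxy − ΣxΣy = 167552 − 166800 = 752
nΣx² − (Σx)² = 174405 − 173889 = 516; nΣy² − (Σy)² = 161546 − 160000 = 1546
r = 752 / √(516 × 1546) = 752 / 893.1607 ≈ 0.842

0.842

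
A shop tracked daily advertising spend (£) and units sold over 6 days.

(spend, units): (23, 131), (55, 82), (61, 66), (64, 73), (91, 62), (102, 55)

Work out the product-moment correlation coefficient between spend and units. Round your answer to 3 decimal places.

-0.904

n = 6, Σx = 396, Σy = 469, Σx² = 30056, Σy² = 40439, Σxy = 27473
nΣxy − ΣxΣy = 164838 − 185724 = -20886
nΣx² − (Σx)² = 180336 − 156816 = 23520; nΣy² − (Σy)² = 242634 − 219961 = 22673
r = -20886 / √(23520 × 22673) = -20886 / 23092.6170 ≈ -0.904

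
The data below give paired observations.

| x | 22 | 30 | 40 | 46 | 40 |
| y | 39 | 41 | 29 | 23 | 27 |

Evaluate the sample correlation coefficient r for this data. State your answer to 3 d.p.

n = 5, Σx = 178, Σy = 159, Σx² = 6700, Σy² = 5301, Σxy = 5386
nΣxy − ΣxΣy = 26930 − 28302 = -1372
nΣx² − (Σx)² = 33500 − 31684 = 1816; nΣy² − (Σy)² = 26505 − 25281 = 1224
r = -1372 / √(1816 × 1224) = -1372 / 1490.9004 ≈ -0.920

-0.920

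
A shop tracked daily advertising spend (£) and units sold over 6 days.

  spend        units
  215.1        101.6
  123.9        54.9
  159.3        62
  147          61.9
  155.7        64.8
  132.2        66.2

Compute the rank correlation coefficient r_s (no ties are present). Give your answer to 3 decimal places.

0.600

Rank spend: 6, 1, 5, 3, 4, 2
Rank units: 6, 1, 3, 2, 4, 5
d = rank(spend) − rank(units): 0, 0, 2, 1, 0, -3; Σd² = 14
ρ = 1 − 6Σd² / [n(n²−1)] = 1 − 6×14 / (6×35) = 1 − 84/210 ≈ 0.600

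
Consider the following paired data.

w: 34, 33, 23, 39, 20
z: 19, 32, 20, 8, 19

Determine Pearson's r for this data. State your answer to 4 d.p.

n = 5, Σw = 149, Σz = 98, Σw² = 4695, Σz² = 2210, Σwz = 2854
nΣwz − ΣwΣz = 14270 − 14602 = -332
nΣw² − (Σw)² = 23475 − 22201 = 1274; nΣz² − (Σz)² = 11050 − 9604 = 1446
r = -332 / √(1274 × 1446) = -332 / 1357.2782 ≈ -0.2446

-0.2446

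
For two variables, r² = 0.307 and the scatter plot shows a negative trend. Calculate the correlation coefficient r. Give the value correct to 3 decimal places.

-0.554

|r| = √0.307 = 0.554
The association is negative, so r = −0.554.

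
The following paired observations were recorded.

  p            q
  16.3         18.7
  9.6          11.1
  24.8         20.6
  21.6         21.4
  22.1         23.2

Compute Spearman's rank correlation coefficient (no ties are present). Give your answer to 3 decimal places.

Rank p: 2, 1, 5, 3, 4
Rank q: 2, 1, 3, 4, 5
d = rank(p) − rank(q): 0, 0, 2, -1, -1; Σd² = 6
ρ = 1 − 6Σd² / [n(n²−1)] = 1 − 6×6 / (5×24) = 1 − 36/120 ≈ 0.700

0.700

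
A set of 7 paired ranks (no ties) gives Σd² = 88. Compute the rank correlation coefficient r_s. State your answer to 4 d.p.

ρ = 1 − 6Σd² / [n(n²−1)] = 1 − 6×88 / (7×48)
  = 1 − 528/336 = 1 − 1.57143 ≈ -0.5714

-0.5714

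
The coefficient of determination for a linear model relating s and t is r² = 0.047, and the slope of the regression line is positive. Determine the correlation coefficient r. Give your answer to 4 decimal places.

0.2168

|r| = √0.047 = 0.2168
The association is positive, so r = 0.2168.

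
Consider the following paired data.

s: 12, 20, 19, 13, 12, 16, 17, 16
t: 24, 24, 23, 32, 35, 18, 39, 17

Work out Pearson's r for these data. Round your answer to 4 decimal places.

n = 8, Σs = 125, Σt = 212, Σs² = 2019, Σt² = 6064, Σst = 3264
nΣst − ΣsΣt = 26112 − 26500 = -388
nΣs² − (Σs)² = 16152 − 15625 = 527; nΣt² − (Σt)² = 48512 − 44944 = 3568
r = -388 / √(527 × 3568) = -388 / 1371.2534 ≈ -0.2830

-0.2830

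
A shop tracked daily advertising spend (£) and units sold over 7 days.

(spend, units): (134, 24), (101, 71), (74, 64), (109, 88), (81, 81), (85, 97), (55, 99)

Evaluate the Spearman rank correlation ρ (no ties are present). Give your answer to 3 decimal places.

-0.464

Rank spend: 7, 5, 2, 6, 3, 4, 1
Rank units: 1, 3, 2, 5, 4, 6, 7
d = rank(spend) − rank(units): 6, 2, 0, 1, -1, -2, -6; Σd² = 82
ρ = 1 − 6Σd² / [n(n²−1)] = 1 − 6×82 / (7×48) = 1 − 492/336 ≈ -0.464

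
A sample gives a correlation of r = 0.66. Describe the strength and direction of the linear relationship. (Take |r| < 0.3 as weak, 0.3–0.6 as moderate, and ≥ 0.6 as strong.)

strong positive

r = 0.66 > 0 so the relationship is positive.
|r| = 0.66, which falls in the strong range.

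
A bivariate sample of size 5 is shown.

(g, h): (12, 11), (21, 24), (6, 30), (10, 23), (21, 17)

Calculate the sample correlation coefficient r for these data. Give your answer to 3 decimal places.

-0.343

n = 5, Σg = 70, Σh = 105, Σg² = 1162, Σh² = 2415, Σgh = 1403
nΣgh − ΣgΣh = 7015 − 7350 = -335
nΣg² − (Σg)² = 5810 − 4900 = 910; nΣh² − (Σh)² = 12075 − 11025 = 1050
r = -335 / √(910 × 1050) = -335 / 977.4968 ≈ -0.343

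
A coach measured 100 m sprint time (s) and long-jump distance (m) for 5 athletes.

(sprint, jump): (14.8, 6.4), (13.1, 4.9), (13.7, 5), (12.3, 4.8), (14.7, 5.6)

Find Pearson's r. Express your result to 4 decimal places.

n = 5, Σx = 68.6, Σy = 26.7, Σx² = 945.72, Σy² = 144.37, Σxy = 368.77
nΣxy − ΣxΣy = 1843.85 − 1831.62 = 12.23
nΣx² − (Σx)² = 4728.6 − 4705.96 = 22.64; nΣy² − (Σy)² = 721.85 − 712.89 = 8.96
r = 12.23 / √(22.64 × 8.96) = 12.23 / 14.2427 ≈ 0.8587

0.8587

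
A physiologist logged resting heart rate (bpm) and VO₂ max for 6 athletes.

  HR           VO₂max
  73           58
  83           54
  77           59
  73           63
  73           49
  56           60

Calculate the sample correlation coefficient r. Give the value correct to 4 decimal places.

n = 6, Σx = 435, Σy = 343, Σx² = 31941, Σy² = 19731, Σxy = 24795
nΣxy − ΣxΣy = 148770 − 149205 = -435
nΣx² − (Σx)² = 191646 − 189225 = 2421; nΣy² − (Σy)² = 118386 − 117649 = 737
r = -435 / √(2421 × 737) = -435 / 1335.7683 ≈ -0.3257

-0.3257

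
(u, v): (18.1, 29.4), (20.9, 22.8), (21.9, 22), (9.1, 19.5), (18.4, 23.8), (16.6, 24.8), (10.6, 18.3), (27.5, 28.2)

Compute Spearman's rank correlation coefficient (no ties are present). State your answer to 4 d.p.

0.4286

Rank u: 4, 6, 7, 1, 5, 3, 2, 8
Rank v: 8, 4, 3, 2, 5, 6, 1, 7
d = rank(u) − rank(v): -4, 2, 4, -1, 0, -3, 1, 1; Σd² = 48
ρ = 1 − 6Σd² / [n(n²−1)] = 1 − 6×48 / (8×63) = 1 − 288/504 ≈ 0.4286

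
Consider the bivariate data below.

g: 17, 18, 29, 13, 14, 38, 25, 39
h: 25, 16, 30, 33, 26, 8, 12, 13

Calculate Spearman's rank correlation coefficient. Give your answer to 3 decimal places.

-0.667

Rank g: 3, 4, 6, 1, 2, 7, 5, 8
Rank h: 5, 4, 7, 8, 6, 1, 2, 3
d = rank(g) − rank(h): -2, 0, -1, -7, -4, 6, 3, 5; Σd² = 140
ρ = 1 − 6Σd² / [n(n²−1)] = 1 − 6×140 / (8×63) = 1 − 840/504 ≈ -0.667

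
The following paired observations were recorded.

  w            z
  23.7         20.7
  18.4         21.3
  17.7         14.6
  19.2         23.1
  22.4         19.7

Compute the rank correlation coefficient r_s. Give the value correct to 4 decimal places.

Rank w: 5, 2, 1, 3, 4
Rank z: 3, 4, 1, 5, 2
d = rank(w) − rank(z): 2, -2, 0, -2, 2; Σd² = 16
ρ = 1 − 6Σd² / [n(n²−1)] = 1 − 6×16 / (5×24) = 1 − 96/120 ≈ 0.2000

0.2000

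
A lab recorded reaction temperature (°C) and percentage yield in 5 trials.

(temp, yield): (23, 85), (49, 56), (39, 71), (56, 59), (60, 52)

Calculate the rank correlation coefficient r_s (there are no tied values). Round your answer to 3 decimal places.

Rank temp: 1, 3, 2, 4, 5
Rank yield: 5, 2, 4, 3, 1
d = rank(temp) − rank(yield): -4, 1, -2, 1, 4; Σd² = 38
ρ = 1 − 6Σd² / [n(n²−1)] = 1 − 6×38 / (5×24) = 1 − 228/120 ≈ -0.900

-0.900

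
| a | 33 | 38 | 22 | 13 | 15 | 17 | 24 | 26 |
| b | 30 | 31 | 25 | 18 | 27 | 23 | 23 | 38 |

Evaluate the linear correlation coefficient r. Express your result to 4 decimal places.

n = 8, Σa = 188, Σb = 215, Σa² = 4952, Σb² = 6041, Σab = 5288
nΣab − ΣaΣb = 42304 − 40420 = 1884
nΣa² − (Σa)² = 39616 − 35344 = 4272; nΣb² − (Σb)² = 48328 − 46225 = 2103
r = 1884 / √(4272 × 2103) = 1884 / 2997.3348 ≈ 0.6286

0.6286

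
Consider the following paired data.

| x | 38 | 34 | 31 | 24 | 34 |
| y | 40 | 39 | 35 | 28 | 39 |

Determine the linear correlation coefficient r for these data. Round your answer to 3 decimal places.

0.972

n = 5, Σx = 161, Σy = 181, Σx² = 5293, Σy² = 6651, Σxy = 5929
nΣxy − ΣxΣy = 29645 − 29141 = 504
nΣx² − (Σx)² = 26465 − 25921 = 544; nΣy² − (Σy)² = 33255 − 32761 = 494
r = 504 / √(544 × 494) = 504 / 518.3975 ≈ 0.972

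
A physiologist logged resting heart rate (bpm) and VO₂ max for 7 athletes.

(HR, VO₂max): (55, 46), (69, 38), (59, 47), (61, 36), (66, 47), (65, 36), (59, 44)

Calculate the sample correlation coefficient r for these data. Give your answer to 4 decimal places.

-0.4607

n = 7, Σx = 434, Σy = 294, Σx² = 27050, Σy² = 12506, Σxy = 18159
nΣxy − ΣxΣy = 127113 − 127596 = -483
nΣx² − (Σx)² = 189350 − 188356 = 994; nΣy² − (Σy)² = 87542 − 86436 = 1106
r = -483 / √(994 × 1106) = -483 / 1048.5056 ≈ -0.4607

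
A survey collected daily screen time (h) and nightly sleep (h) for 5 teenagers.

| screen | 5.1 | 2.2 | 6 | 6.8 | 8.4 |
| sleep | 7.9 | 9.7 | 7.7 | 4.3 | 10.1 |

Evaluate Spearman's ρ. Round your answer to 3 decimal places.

0.000

Rank screen: 2, 1, 3, 4, 5
Rank sleep: 3, 4, 2, 1, 5
d = rank(screen) − rank(sleep): -1, -3, 1, 3, 0; Σd² = 20
ρ = 1 − 6Σd² / [n(n²−1)] = 1 − 6×20 / (5×24) = 1 − 120/120 ≈ 0.000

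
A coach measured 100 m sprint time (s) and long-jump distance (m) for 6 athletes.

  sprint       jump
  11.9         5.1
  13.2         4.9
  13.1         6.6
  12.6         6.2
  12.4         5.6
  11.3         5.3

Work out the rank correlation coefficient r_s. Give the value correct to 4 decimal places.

Rank sprint: 2, 6, 5, 4, 3, 1
Rank jump: 2, 1, 6, 5, 4, 3
d = rank(sprint) − rank(jump): 0, 5, -1, -1, -1, -2; Σd² = 32
ρ = 1 − 6Σd² / [n(n²−1)] = 1 − 6×32 / (6×35) = 1 − 192/210 ≈ 0.0857

0.0857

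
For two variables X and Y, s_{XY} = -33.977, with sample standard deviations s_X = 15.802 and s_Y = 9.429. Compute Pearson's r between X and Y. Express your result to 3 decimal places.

r = Cov(X,Y) / (s_X · s_Y) = -33.977 / (15.802 × 9.429)
  = -33.977 / 148.9971 ≈ -0.228

-0.228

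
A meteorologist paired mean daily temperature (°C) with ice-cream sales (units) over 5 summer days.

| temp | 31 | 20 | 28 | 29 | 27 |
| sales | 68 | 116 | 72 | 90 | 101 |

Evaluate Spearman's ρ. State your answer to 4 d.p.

-0.9000

Rank temp: 5, 1, 3, 4, 2
Rank sales: 1, 5, 2, 3, 4
d = rank(temp) − rank(sales): 4, -4, 1, 1, -2; Σd² = 38
ρ = 1 − 6Σd² / [n(n²−1)] = 1 − 6×38 / (5×24) = 1 − 228/120 ≈ -0.9000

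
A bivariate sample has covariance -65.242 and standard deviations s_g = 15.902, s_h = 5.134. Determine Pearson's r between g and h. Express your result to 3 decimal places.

-0.799

r = Cov(g,h) / (s_g · s_h) = -65.242 / (15.902 × 5.134)
  = -65.242 / 81.6409 ≈ -0.799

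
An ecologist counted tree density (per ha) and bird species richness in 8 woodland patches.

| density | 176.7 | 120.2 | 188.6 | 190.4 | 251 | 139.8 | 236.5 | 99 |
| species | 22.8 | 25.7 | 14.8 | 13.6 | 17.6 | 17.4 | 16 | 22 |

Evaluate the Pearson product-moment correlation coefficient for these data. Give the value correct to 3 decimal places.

n = 8, Σx = 1402.2, Σy = 149.9, Σx² = 265771.34, Σy² = 2936.85, Σxy = 25310.74
nΣxy − ΣxΣy = 202485.92 − 210189.78 = -7703.86
nΣx² − (Σx)² = 2126170.72 − 1966164.84 = 160005.88; nΣy² − (Σy)² = 23494.8 − 22470.01 = 1024.79
r = -7703.86 / √(160005.88 × 1024.79) = -7703.86 / 12805.1718 ≈ -0.602

-0.602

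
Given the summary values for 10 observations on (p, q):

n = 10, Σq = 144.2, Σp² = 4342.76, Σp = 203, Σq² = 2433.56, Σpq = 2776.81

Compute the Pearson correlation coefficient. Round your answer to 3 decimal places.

-0.537

r = (nΣpq − ΣpΣq) / √[(nΣp² − (Σp)²)(nΣq² − (Σq)²)]
Numerator: 10×2776.81 − 203×144.2 = -1504.5
Denominator: √[(43427.6 − 41209)(24335.6 − 20793.64)] = √[2218.6 × 3541.96] = 2803.2468
r = -1504.5 / 2803.2468 ≈ -0.537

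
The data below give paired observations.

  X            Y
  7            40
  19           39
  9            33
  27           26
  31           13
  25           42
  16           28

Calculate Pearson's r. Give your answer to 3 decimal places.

-0.555

n = 7, ΣX = 134, ΣY = 221, ΣX² = 3062, ΣY² = 7603, ΣXY = 3921
nΣXY − ΣXΣY = 27447 − 29614 = -2167
nΣX² − (ΣX)² = 21434 − 17956 = 3478; nΣY² − (ΣY)² = 53221 − 48841 = 4380
r = -2167 / √(3478 × 4380) = -2167 / 3903.0296 ≈ -0.555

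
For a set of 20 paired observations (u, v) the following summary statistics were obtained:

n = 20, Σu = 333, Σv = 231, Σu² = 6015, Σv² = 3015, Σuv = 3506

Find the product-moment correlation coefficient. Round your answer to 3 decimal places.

r = (nΣuv − ΣuΣv) / √[(nΣu² − (Σu)²)(nΣv² − (Σv)²)]
Numerator: 20×3506 − 333×231 = -6803
Denominator: √[(120300 − 110889)(60300 − 53361)] = √[9411 × 6939] = 8081.0228
r = -6803 / 8081.0228 ≈ -0.842

-0.842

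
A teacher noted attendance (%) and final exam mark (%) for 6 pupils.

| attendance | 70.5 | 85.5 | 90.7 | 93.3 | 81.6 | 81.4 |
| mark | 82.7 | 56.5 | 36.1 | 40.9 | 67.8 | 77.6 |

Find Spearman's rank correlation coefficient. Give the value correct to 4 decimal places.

Rank attendance: 1, 4, 5, 6, 3, 2
Rank mark: 6, 3, 1, 2, 4, 5
d = rank(attendance) − rank(mark): -5, 1, 4, 4, -1, -3; Σd² = 68
ρ = 1 − 6Σd² / [n(n²−1)] = 1 − 6×68 / (6×35) = 1 − 408/210 ≈ -0.9429

-0.9429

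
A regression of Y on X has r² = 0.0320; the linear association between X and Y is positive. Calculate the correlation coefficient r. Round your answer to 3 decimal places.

|r| = √0.0320 = 0.179
The association is positive, so r = 0.179.

0.179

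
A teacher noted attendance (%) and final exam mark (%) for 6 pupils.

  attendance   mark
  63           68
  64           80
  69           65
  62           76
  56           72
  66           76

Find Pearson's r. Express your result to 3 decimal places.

-0.226

n = 6, Σx = 380, Σy = 437, Σx² = 24162, Σy² = 31985, Σxy = 27649
nΣxy − ΣxΣy = 165894 − 166060 = -166
nΣx² − (Σx)² = 144972 − 144400 = 572; nΣy² − (Σy)² = 191910 − 190969 = 941
r = -166 / √(572 × 941) = -166 / 733.6566 ≈ -0.226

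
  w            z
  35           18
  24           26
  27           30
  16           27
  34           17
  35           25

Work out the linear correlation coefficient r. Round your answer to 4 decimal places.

n = 6, Σw = 171, Σz = 143, Σw² = 5167, Σz² = 3543, Σwz = 3949
nΣwz − ΣwΣz = 23694 − 24453 = -759
nΣw² − (Σw)² = 31002 − 29241 = 1761; nΣz² − (Σz)² = 21258 − 20449 = 809
r = -759 / √(1761 × 809) = -759 / 1193.5866 ≈ -0.6359

-0.6359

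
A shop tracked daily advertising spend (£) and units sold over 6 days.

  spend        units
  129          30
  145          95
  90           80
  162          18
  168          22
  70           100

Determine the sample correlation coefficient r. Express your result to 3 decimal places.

n = 6, Σx = 764, Σy = 345, Σx² = 105134, Σy² = 27133, Σxy = 38457
nΣxy − ΣxΣy = 230742 − 263580 = -32838
nΣx² − (Σx)² = 630804 − 583696 = 47108; nΣy² − (Σy)² = 162798 − 119025 = 43773
r = -32838 / √(47108 × 43773) = -32838 / 45409.8941 ≈ -0.723

-0.723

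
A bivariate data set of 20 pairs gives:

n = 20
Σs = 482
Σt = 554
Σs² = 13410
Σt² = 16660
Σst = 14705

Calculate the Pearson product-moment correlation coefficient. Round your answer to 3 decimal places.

r = (nΣst − ΣsΣt) / √[(nΣs² − (Σs)²)(nΣt² − (Σt)²)]
Numerator: 20×14705 − 482×554 = 27072
Denominator: √[(268200 − 232324)(333200 − 306916)] = √[35876 × 26284] = 30707.7317
r = 27072 / 30707.7317 ≈ 0.882

0.882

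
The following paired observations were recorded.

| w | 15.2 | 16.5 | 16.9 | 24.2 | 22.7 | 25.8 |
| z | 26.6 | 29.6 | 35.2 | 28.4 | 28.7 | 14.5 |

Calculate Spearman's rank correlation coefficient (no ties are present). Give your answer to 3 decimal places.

-0.371

Rank w: 1, 2, 3, 5, 4, 6
Rank z: 2, 5, 6, 3, 4, 1
d = rank(w) − rank(z): -1, -3, -3, 2, 0, 5; Σd² = 48
ρ = 1 − 6Σd² / [n(n²−1)] = 1 − 6×48 / (6×35) = 1 − 288/210 ≈ -0.371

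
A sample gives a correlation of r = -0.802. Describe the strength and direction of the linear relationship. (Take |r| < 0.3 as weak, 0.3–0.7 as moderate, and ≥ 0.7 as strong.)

strong negative

r = -0.802 < 0 so the relationship is negative.
|r| = 0.802, which falls in the strong range.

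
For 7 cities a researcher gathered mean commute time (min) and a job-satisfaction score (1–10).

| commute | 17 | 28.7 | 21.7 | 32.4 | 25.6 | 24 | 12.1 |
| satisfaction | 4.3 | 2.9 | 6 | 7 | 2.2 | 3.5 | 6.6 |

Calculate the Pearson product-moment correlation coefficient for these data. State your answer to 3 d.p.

n = 7, Σx = 161.5, Σy = 32.5, Σx² = 4011.11, Σy² = 172.55, Σxy = 733.51
nΣxy − ΣxΣy = 5134.57 − 5248.75 = -114.18
nΣx² − (Σx)² = 28077.77 − 26082.25 = 1995.52; nΣy² − (Σy)² = 1207.85 − 1056.25 = 151.6
r = -114.18 / √(1995.52 × 151.6) = -114.18 / 550.0189 ≈ -0.208

-0.208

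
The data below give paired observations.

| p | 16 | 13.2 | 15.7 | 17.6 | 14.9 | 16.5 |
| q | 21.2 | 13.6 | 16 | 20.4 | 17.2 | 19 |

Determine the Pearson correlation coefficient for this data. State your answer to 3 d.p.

n = 6, Σp = 93.9, Σq = 107.4, Σp² = 1480.75, Σq² = 1963.4, Σpq = 1698.74
nΣpq − ΣpΣq = 10192.44 − 10084.86 = 107.58
nΣp² − (Σp)² = 8884.5 − 8817.21 = 67.29; nΣq² − (Σq)² = 11780.4 − 11534.76 = 245.64
r = 107.58 / √(67.29 × 245.64) = 107.58 / 128.5656 ≈ 0.837

0.837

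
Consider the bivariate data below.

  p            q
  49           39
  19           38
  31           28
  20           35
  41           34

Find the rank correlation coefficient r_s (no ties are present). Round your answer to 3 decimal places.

0.100

Rank p: 5, 1, 3, 2, 4
Rank q: 5, 4, 1, 3, 2
d = rank(p) − rank(q): 0, -3, 2, -1, 2; Σd² = 18
ρ = 1 − 6Σd² / [n(n²−1)] = 1 − 6×18 / (5×24) = 1 − 108/120 ≈ 0.100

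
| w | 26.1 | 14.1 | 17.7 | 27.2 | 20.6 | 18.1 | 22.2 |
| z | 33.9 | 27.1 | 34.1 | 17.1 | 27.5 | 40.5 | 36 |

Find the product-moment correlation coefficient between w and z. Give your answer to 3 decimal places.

-0.346

n = 7, Σw = 146, Σz = 216.2, Σw² = 3177.96, Σz² = 7031.34, Σwz = 4434.34
nΣwz − ΣwΣz = 31040.38 − 31565.2 = -524.82
nΣw² − (Σw)² = 22245.72 − 21316 = 929.72; nΣz² − (Σz)² = 49219.38 − 46742.44 = 2476.94
r = -524.82 / √(929.72 × 2476.94) = -524.82 / 1517.5179 ≈ -0.346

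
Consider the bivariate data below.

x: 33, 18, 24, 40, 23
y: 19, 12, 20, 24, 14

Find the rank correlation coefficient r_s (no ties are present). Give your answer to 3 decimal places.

Rank x: 4, 1, 3, 5, 2
Rank y: 3, 1, 4, 5, 2
d = rank(x) − rank(y): 1, 0, -1, 0, 0; Σd² = 2
ρ = 1 − 6Σd² / [n(n²−1)] = 1 − 6×2 / (5×24) = 1 − 12/120 ≈ 0.900

0.900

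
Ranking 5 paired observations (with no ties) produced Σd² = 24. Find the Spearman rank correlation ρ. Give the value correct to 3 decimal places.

-0.200

ρ = 1 − 6Σd² / [n(n²−1)] = 1 − 6×24 / (5×24)
  = 1 − 144/120 = 1 − 1.2000 ≈ -0.200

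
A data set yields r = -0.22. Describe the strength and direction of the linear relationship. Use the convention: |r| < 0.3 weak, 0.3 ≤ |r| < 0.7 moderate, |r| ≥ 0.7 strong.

r = -0.22 < 0 so the relationship is negative.
|r| = 0.22, which falls in the weak range.

weak negative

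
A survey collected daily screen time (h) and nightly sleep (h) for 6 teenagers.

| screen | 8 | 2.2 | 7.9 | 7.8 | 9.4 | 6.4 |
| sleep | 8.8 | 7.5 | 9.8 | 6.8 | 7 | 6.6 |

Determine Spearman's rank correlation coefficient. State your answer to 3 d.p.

0.314

Rank screen: 5, 1, 4, 3, 6, 2
Rank sleep: 5, 4, 6, 2, 3, 1
d = rank(screen) − rank(sleep): 0, -3, -2, 1, 3, 1; Σd² = 24
ρ = 1 − 6Σd² / [n(n²−1)] = 1 − 6×24 / (6×35) = 1 − 144/210 ≈ 0.314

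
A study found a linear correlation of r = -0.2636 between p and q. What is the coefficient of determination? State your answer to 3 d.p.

0.069

r² = (-0.2636)² = 0.069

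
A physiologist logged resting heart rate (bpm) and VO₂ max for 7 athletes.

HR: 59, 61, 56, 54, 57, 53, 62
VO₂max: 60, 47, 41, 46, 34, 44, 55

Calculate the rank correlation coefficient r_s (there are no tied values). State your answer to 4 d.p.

Rank HR: 5, 6, 3, 2, 4, 1, 7
Rank VO₂max: 7, 5, 2, 4, 1, 3, 6
d = rank(HR) − rank(VO₂max): -2, 1, 1, -2, 3, -2, 1; Σd² = 24
ρ = 1 − 6Σd² / [n(n²−1)] = 1 − 6×24 / (7×48) = 1 − 144/336 ≈ 0.5714

0.5714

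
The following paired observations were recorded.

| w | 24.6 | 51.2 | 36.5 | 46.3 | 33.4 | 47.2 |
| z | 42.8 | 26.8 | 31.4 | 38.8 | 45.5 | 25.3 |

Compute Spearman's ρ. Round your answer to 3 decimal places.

Rank w: 1, 6, 3, 4, 2, 5
Rank z: 5, 2, 3, 4, 6, 1
d = rank(w) − rank(z): -4, 4, 0, 0, -4, 4; Σd² = 64
ρ = 1 − 6Σd² / [n(n²−1)] = 1 − 6×64 / (6×35) = 1 − 384/210 ≈ -0.829

-0.829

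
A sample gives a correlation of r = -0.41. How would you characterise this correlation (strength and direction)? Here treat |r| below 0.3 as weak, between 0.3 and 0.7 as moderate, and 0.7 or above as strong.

r = -0.41 < 0 so the relationship is negative.
|r| = 0.41, which falls in the moderate range.

moderate negative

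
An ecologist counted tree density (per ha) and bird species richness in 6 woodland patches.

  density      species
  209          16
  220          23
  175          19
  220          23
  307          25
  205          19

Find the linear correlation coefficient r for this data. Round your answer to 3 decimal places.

0.701

n = 6, Σx = 1336, Σy = 125, Σx² = 307380, Σy² = 2661, Σxy = 28359
nΣxy − ΣxΣy = 170154 − 167000 = 3154
nΣx² − (Σx)² = 1844280 − 1784896 = 59384; nΣy² − (Σy)² = 15966 − 15625 = 341
r = 3154 / √(59384 × 341) = 3154 / 4499.9938 ≈ 0.701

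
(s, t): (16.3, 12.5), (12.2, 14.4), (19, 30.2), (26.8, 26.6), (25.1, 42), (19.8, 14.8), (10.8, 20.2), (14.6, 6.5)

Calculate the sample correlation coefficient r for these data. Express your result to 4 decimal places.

n = 8, Σs = 144.6, Σt = 167.2, Σs² = 2845.62, Σt² = 4416.54, Σst = 3326.41
nΣst − ΣsΣt = 26611.28 − 24177.12 = 2434.16
nΣs² − (Σs)² = 22764.96 − 20909.16 = 1855.8; nΣt² − (Σt)² = 35332.32 − 27955.84 = 7376.48
r = 2434.16 / √(1855.8 × 7376.48) = 2434.16 / 3699.9016 ≈ 0.6579

0.6579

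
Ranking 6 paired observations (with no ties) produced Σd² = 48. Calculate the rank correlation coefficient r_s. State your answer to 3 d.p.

ρ = 1 − 6Σd² / [n(n²−1)] = 1 − 6×48 / (6×35)
  = 1 − 288/210 = 1 − 1.3714 ≈ -0.371

-0.371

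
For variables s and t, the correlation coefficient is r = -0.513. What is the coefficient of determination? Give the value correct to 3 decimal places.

0.263

r² = (-0.513)² = 0.263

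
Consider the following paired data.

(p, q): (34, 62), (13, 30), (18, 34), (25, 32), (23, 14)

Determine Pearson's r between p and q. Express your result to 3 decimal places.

0.630

n = 5, Σp = 113, Σq = 172, Σp² = 2803, Σq² = 7120, Σpq = 4232
nΣpq − ΣpΣq = 21160 − 19436 = 1724
nΣp² − (Σp)² = 14015 − 12769 = 1246; nΣq² − (Σq)² = 35600 − 29584 = 6016
r = 1724 / √(1246 × 6016) = 1724 / 2737.8707 ≈ 0.630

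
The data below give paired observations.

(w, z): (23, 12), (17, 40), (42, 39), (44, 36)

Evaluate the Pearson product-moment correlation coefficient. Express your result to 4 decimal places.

n = 4, Σw = 126, Σz = 127, Σw² = 4518, Σz² = 4561, Σwz = 4178
nΣwz − ΣwΣz = 16712 − 16002 = 710
nΣw² − (Σw)² = 18072 − 15876 = 2196; nΣz² − (Σz)² = 18244 − 16129 = 2115
r = 710 / √(2196 × 2115) = 710 / 2155.1195 ≈ 0.3294

0.3294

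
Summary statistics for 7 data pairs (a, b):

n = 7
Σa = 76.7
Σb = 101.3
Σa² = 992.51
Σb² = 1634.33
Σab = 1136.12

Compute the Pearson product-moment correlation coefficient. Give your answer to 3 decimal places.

0.163

r = (nΣab − ΣaΣb) / √[(nΣa² − (Σa)²)(nΣb² − (Σb)²)]
Numerator: 7×1136.12 − 76.7×101.3 = 183.13
Denominator: √[(6947.57 − 5882.89)(11440.31 − 10261.69)] = √[1064.68 × 1178.62] = 1120.2023
r = 183.13 / 1120.2023 ≈ 0.163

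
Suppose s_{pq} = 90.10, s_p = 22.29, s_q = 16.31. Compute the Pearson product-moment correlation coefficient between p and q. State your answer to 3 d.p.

0.248

r = Cov(p,q) / (s_p · s_q) = 90.10 / (22.29 × 16.31)
  = 90.10 / 363.5499 ≈ 0.248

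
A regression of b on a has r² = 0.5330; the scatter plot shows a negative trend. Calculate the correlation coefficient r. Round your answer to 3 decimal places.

|r| = √0.5330 = 0.730
The association is negative, so r = −0.730.

-0.730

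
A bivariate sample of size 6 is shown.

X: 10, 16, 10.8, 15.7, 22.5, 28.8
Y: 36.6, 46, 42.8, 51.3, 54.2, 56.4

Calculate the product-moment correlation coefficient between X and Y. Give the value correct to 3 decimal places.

0.902

n = 6, ΣX = 103.8, ΣY = 287.3, ΣX² = 2054.82, ΣY² = 14037.69, ΣXY = 5213.47
nΣXY − ΣXΣY = 31280.82 − 29821.74 = 1459.08
nΣX² − (ΣX)² = 12328.92 − 10774.44 = 1554.48; nΣY² − (ΣY)² = 84226.14 − 82541.29 = 1684.85
r = 1459.08 / √(1554.48 × 1684.85) = 1459.08 / 1618.3528 ≈ 0.902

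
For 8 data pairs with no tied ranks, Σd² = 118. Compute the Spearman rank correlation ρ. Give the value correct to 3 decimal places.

ρ = 1 − 6Σd² / [n(n²−1)] = 1 − 6×118 / (8×63)
  = 1 − 708/504 = 1 − 1.4048 ≈ -0.405

-0.405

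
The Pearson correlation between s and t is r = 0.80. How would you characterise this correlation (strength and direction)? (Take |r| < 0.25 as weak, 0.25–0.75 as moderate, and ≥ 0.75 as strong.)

strong positive

r = 0.80 > 0 so the relationship is positive.
|r| = 0.80, which falls in the strong range.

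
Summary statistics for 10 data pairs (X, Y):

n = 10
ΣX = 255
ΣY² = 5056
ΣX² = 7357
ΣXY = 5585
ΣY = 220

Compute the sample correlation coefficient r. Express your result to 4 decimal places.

-0.0582

r = (nΣXY − ΣXΣY) / √[(nΣX² − (ΣX)²)(nΣY² − (ΣY)²)]
Numerator: 10×5585 − 255×220 = -250
Denominator: √[(73570 − 65025)(50560 − 48400)] = √[8545 × 2160] = 4296.1844
r = -250 / 4296.1844 ≈ -0.0582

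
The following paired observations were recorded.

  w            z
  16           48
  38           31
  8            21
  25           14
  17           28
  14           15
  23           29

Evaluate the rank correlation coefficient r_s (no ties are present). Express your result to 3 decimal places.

0.179

Rank w: 3, 7, 1, 6, 4, 2, 5
Rank z: 7, 6, 3, 1, 4, 2, 5
d = rank(w) − rank(z): -4, 1, -2, 5, 0, 0, 0; Σd² = 46
ρ = 1 − 6Σd² / [n(n²−1)] = 1 − 6×46 / (7×48) = 1 − 276/336 ≈ 0.179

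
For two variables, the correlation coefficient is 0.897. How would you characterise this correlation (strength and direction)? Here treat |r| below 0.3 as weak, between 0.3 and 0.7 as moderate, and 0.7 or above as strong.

strong positive

r = 0.897 > 0 so the relationship is positive.
|r| = 0.897, which falls in the strong range.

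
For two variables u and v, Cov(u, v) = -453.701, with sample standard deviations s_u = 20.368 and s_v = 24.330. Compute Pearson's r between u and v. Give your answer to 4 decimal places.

r = Cov(u,v) / (s_u · s_v) = -453.701 / (20.368 × 24.330)
  = -453.701 / 495.5534 ≈ -0.9155

-0.9155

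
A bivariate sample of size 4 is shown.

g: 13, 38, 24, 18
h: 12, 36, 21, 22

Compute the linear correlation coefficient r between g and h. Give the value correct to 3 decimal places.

0.959

n = 4, Σg = 93, Σh = 91, Σg² = 2513, Σh² = 2365, Σgh = 2424
nΣgh − ΣgΣh = 9696 − 8463 = 1233
nΣg² − (Σg)² = 10052 − 8649 = 1403; nΣh² − (Σh)² = 9460 − 8281 = 1179
r = 1233 / √(1403 × 1179) = 1233 / 1286.1326 ≈ 0.959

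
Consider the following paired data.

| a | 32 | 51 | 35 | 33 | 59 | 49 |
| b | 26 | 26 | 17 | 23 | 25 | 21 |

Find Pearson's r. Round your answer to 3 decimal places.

n = 6, Σa = 259, Σb = 138, Σa² = 11821, Σb² = 3236, Σab = 6016
nΣab − ΣaΣb = 36096 − 35742 = 354
nΣa² − (Σa)² = 70926 − 67081 = 3845; nΣb² − (Σb)² = 19416 − 19044 = 372
r = 354 / √(3845 × 372) = 354 / 1195.9682 ≈ 0.296

0.296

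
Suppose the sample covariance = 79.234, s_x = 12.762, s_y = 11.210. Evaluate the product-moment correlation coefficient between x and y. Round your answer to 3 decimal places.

r = Cov(x,y) / (s_x · s_y) = 79.234 / (12.762 × 11.210)
  = 79.234 / 143.0620 ≈ 0.554

0.554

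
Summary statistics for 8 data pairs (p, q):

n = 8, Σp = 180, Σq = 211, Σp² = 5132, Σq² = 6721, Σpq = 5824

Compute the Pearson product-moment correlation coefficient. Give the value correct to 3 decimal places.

r = (nΣpq − ΣpΣq) / √[(nΣp² − (Σp)²)(nΣq² − (Σq)²)]
Numerator: 8×5824 − 180×211 = 8612
Denominator: √[(41056 − 32400)(53768 − 44521)] = √[8656 × 9247] = 8946.6213
r = 8612 / 8946.6213 ≈ 0.963

0.963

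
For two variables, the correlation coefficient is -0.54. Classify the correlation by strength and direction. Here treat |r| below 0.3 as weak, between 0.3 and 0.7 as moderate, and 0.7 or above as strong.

moderate negative

r = -0.54 < 0 so the relationship is negative.
|r| = 0.54, which falls in the moderate range.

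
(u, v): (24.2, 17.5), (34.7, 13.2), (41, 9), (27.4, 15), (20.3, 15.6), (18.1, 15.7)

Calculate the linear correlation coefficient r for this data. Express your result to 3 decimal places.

n = 6, Σu = 165.7, Σv = 86, Σu² = 4961.19, Σv² = 1276.34, Σuv = 2262.39
nΣuv − ΣuΣv = 13574.34 − 14250.2 = -675.86
nΣu² − (Σu)² = 29767.14 − 27456.49 = 2310.65; nΣv² − (Σv)² = 7658.04 − 7396 = 262.04
r = -675.86 / √(2310.65 × 262.04) = -675.86 / 778.1277 ≈ -0.869

-0.869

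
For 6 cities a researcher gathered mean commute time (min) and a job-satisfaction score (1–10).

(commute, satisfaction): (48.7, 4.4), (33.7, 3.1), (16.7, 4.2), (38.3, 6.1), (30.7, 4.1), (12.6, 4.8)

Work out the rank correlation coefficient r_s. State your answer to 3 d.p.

0.086

Rank commute: 6, 4, 2, 5, 3, 1
Rank satisfaction: 4, 1, 3, 6, 2, 5
d = rank(commute) − rank(satisfaction): 2, 3, -1, -1, 1, -4; Σd² = 32
ρ = 1 − 6Σd² / [n(n²−1)] = 1 − 6×32 / (6×35) = 1 − 192/210 ≈ 0.086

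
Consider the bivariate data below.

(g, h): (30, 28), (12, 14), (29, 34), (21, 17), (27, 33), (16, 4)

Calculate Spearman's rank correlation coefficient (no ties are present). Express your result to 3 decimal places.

Rank g: 6, 1, 5, 3, 4, 2
Rank h: 4, 2, 6, 3, 5, 1
d = rank(g) − rank(h): 2, -1, -1, 0, -1, 1; Σd² = 8
ρ = 1 − 6Σd² / [n(n²−1)] = 1 − 6×8 / (6×35) = 1 − 48/210 ≈ 0.771

0.771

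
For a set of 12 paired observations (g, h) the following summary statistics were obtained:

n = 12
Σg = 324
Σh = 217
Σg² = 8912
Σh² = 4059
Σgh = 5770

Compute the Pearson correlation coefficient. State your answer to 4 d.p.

-0.5983

r = (nΣgh − ΣgΣh) / √[(nΣg² − (Σg)²)(nΣh² − (Σh)²)]
Numerator: 12×5770 − 324×217 = -1068
Denominator: √[(106944 − 104976)(48708 − 47089)] = √[1968 × 1619] = 1784.9908
r = -1068 / 1784.9908 ≈ -0.5983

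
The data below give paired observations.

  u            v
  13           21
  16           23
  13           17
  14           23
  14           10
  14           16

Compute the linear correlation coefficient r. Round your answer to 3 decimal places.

n = 6, Σu = 84, Σv = 110, Σu² = 1182, Σv² = 2144, Σuv = 1548
nΣuv − ΣuΣv = 9288 − 9240 = 48
nΣu² − (Σu)² = 7092 − 7056 = 36; nΣv² − (Σv)² = 12864 − 12100 = 764
r = 48 / √(36 × 764) = 48 / 165.8433 ≈ 0.289

0.289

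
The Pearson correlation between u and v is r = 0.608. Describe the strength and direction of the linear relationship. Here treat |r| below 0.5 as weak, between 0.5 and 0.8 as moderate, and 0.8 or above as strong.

moderate positive

r = 0.608 > 0 so the relationship is positive.
|r| = 0.608, which falls in the moderate range.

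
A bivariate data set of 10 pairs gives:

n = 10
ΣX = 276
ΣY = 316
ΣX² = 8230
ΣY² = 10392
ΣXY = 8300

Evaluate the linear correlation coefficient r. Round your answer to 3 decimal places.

r = (nΣXY − ΣXΣY) / √[(nΣX² − (ΣX)²)(nΣY² − (ΣY)²)]
Numerator: 10×8300 − 276×316 = -4216
Denominator: √[(82300 − 76176)(103920 − 99856)] = √[6124 × 4064] = 4988.7810
r = -4216 / 4988.7810 ≈ -0.845

-0.845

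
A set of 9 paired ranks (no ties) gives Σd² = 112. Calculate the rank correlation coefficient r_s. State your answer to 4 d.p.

ρ = 1 − 6Σd² / [n(n²−1)] = 1 − 6×112 / (9×80)
  = 1 − 672/720 = 1 − 0.93333 ≈ 0.0667

0.0667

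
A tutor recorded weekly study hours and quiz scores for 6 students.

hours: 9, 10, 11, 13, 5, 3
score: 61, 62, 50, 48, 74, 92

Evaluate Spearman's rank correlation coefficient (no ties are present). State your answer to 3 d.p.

Rank hours: 3, 4, 5, 6, 2, 1
Rank score: 3, 4, 2, 1, 5, 6
d = rank(hours) − rank(score): 0, 0, 3, 5, -3, -5; Σd² = 68
ρ = 1 − 6Σd² / [n(n²−1)] = 1 − 6×68 / (6×35) = 1 − 408/210 ≈ -0.943

-0.943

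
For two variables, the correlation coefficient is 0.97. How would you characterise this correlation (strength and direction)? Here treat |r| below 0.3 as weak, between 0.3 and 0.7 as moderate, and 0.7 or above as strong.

r = 0.97 > 0 so the relationship is positive.
|r| = 0.97, which falls in the strong range.

strong positive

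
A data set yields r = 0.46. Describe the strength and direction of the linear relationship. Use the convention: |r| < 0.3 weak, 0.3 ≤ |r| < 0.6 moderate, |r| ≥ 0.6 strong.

r = 0.46 > 0 so the relationship is positive.
|r| = 0.46, which falls in the moderate range.

moderate positive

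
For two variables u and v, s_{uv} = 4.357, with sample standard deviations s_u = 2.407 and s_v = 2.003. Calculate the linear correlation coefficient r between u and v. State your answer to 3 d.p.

0.904

r = Cov(u,v) / (s_u · s_v) = 4.357 / (2.407 × 2.003)
  = 4.357 / 4.8212 ≈ 0.904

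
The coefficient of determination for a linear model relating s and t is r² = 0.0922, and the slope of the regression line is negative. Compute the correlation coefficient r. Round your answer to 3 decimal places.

|r| = √0.0922 = 0.304
The association is negative, so r = −0.304.

-0.304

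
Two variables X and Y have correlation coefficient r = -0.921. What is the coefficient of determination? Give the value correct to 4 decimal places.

0.8482

r² = (-0.921)² = 0.8482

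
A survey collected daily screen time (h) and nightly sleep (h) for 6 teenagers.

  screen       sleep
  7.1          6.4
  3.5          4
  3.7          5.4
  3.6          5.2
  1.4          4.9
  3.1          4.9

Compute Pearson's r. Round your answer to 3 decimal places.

0.715

n = 6, Σx = 22.4, Σy = 30.8, Σx² = 100.88, Σy² = 161.18, Σxy = 120.19
nΣxy − ΣxΣy = 721.14 − 689.92 = 31.22
nΣx² − (Σx)² = 605.28 − 501.76 = 103.52; nΣy² − (Σy)² = 967.08 − 948.64 = 18.44
r = 31.22 / √(103.52 × 18.44) = 31.22 / 43.6911 ≈ 0.715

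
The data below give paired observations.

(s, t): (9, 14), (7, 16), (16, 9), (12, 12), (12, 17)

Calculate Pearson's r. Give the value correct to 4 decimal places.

-0.7196

n = 5, Σs = 56, Σt = 68, Σs² = 674, Σt² = 966, Σst = 730
nΣst − ΣsΣt = 3650 − 3808 = -158
nΣs² − (Σs)² = 3370 − 3136 = 234; nΣt² − (Σt)² = 4830 − 4624 = 206
r = -158 / √(234 × 206) = -158 / 219.5541 ≈ -0.7196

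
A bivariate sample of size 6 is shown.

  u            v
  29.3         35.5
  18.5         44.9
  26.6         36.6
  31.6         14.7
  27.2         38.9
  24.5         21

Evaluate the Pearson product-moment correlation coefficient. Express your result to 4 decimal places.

-0.5915

n = 6, Σu = 157.7, Σv = 191.6, Σu² = 4246.95, Σv² = 6786.12, Σuv = 4881.46
nΣuv − ΣuΣv = 29288.76 − 30215.32 = -926.56
nΣu² − (Σu)² = 25481.7 − 24869.29 = 612.41; nΣv² − (Σv)² = 40716.72 − 36710.56 = 4006.16
r = -926.56 / √(612.41 × 4006.16) = -926.56 / 1566.3373 ≈ -0.5915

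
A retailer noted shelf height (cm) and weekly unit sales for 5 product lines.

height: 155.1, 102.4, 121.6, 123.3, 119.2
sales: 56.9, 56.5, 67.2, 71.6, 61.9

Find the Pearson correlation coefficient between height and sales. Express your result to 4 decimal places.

n = 5, Σx = 621.6, Σy = 314.1, Σx² = 78739.86, Σy² = 19903.87, Σxy = 38989.07
nΣxy − ΣxΣy = 194945.35 − 195244.56 = -299.21
nΣx² − (Σx)² = 393699.3 − 386386.56 = 7312.74; nΣy² − (Σy)² = 99519.35 − 98658.81 = 860.54
r = -299.21 / √(7312.74 × 860.54) = -299.21 / 2508.5664 ≈ -0.1193

-0.1193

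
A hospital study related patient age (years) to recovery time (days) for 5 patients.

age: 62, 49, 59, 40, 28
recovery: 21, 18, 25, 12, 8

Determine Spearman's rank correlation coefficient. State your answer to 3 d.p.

Rank age: 5, 3, 4, 2, 1
Rank recovery: 4, 3, 5, 2, 1
d = rank(age) − rank(recovery): 1, 0, -1, 0, 0; Σd² = 2
ρ = 1 − 6Σd² / [n(n²−1)] = 1 − 6×2 / (5×24) = 1 − 12/120 ≈ 0.900

0.900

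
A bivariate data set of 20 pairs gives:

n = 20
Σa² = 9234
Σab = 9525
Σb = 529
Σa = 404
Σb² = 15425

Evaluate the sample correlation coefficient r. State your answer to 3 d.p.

r = (nΣab − ΣaΣb) / √[(nΣa² − (Σa)²)(nΣb² − (Σb)²)]
Numerator: 20×9525 − 404×529 = -23216
Denominator: √[(184680 − 163216)(308500 − 279841)] = √[21464 × 28659] = 24801.9511
r = -23216 / 24801.9511 ≈ -0.936

-0.936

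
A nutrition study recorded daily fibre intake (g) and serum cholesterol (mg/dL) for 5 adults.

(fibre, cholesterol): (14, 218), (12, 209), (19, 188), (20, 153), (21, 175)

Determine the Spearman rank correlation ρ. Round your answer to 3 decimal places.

Rank fibre: 2, 1, 3, 4, 5
Rank cholesterol: 5, 4, 3, 1, 2
d = rank(fibre) − rank(cholesterol): -3, -3, 0, 3, 3; Σd² = 36
ρ = 1 − 6Σd² / [n(n²−1)] = 1 − 6×36 / (5×24) = 1 − 216/120 ≈ -0.800

-0.800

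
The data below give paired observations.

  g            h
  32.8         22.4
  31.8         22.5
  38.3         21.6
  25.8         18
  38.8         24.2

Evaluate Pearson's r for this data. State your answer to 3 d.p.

0.805

n = 5, Σg = 167.5, Σh = 108.7, Σg² = 5725.05, Σh² = 2384.21, Σgh = 3680.86
nΣgh − ΣgΣh = 18404.3 − 18207.25 = 197.05
nΣg² − (Σg)² = 28625.25 − 28056.25 = 569; nΣh² − (Σh)² = 11921.05 − 11815.69 = 105.36
r = 197.05 / √(569 × 105.36) = 197.05 / 244.8466 ≈ 0.805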